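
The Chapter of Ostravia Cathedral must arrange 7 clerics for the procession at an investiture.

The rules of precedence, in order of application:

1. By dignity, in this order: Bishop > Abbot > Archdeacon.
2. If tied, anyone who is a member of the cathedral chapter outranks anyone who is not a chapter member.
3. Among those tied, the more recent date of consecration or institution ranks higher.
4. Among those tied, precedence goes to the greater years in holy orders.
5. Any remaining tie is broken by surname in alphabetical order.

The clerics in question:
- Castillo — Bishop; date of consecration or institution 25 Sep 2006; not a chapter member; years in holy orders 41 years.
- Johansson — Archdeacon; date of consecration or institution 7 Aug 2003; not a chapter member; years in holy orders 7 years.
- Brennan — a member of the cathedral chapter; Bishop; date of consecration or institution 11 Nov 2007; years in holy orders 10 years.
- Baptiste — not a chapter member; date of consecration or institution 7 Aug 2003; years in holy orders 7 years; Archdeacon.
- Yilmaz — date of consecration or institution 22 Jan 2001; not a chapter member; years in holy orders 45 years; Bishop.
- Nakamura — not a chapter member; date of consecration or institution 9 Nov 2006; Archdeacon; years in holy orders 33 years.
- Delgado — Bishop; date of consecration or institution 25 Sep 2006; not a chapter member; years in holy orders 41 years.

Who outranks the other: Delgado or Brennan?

By dignity: Brennan, Castillo, Delgado and Yilmaz (Bishop); then Nakamura, Baptiste and Johansson (Archdeacon).
Among Brennan, Castillo, Delgado and Yilmaz, a member of the cathedral chapter before not a chapter member: Brennan (a member of the cathedral chapter) before Castillo, Delgado and Yilmaz (not a chapter member).
Among Castillo, Delgado and Yilmaz, by date of consecration or institution (later first): Castillo and Delgado (25 Sep 2006) before Yilmaz (22 Jan 2001).
Castillo and Delgado both have years in holy orders 41 years, so the next rule applies.
Among Castillo and Delgado, alphabetically by surname: Castillo before Delgado.
Nakamura, Baptiste and Johansson are each not a chapter member, so the next rule applies.
Among Nakamura, Baptiste and Johansson, by date of consecration or institution (later first): Nakamura (9 Nov 2006) before Baptiste and Johansson (7 Aug 2003).
Baptiste and Johansson both have years in holy orders 7 years, so the next rule applies.
Among Baptiste and Johansson, alphabetically by surname: Baptiste before Johansson.
So Brennan takes precedence.

Brennan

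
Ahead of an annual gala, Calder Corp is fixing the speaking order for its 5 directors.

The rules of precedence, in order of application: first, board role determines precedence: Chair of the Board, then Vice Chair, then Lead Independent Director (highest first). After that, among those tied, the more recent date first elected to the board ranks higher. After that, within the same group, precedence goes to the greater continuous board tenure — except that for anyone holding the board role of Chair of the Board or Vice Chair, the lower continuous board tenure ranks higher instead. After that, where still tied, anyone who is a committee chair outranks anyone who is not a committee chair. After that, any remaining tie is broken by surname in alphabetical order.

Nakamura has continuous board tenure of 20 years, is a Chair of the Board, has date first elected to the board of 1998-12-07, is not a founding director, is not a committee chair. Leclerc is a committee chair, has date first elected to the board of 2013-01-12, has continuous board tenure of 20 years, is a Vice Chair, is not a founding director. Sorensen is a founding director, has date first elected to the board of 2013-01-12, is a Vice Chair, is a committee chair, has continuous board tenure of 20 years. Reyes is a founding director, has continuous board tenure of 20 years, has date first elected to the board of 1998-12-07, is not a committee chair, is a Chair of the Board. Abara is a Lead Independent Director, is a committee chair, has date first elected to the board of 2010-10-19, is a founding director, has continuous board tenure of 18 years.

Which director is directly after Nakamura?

By board role: Nakamura and Reyes (Chair of the Board); then Leclerc and Sorensen (Vice Chair); then Abara (Lead Independent Director).
Nakamura and Reyes both have date first elected to the board 1998-12-07, so the next rule applies.
Nakamura and Reyes both have continuous board tenure 20 years, so the next rule applies.
Nakamura and Reyes are each not a committee chair, so the next rule applies.
Among Nakamura and Reyes, alphabetically by surname: Nakamura before Reyes.
Leclerc and Sorensen both have date first elected to the board 2013-01-12, so the next rule applies.
Leclerc and Sorensen both have continuous board tenure 20 years, so the next rule applies.
Leclerc and Sorensen are each a committee chair, so the next rule applies.
Among Leclerc and Sorensen, alphabetically by surname: Leclerc before Sorensen.
Order: Nakamura, Reyes, Leclerc, Sorensen, Abara.

Reyes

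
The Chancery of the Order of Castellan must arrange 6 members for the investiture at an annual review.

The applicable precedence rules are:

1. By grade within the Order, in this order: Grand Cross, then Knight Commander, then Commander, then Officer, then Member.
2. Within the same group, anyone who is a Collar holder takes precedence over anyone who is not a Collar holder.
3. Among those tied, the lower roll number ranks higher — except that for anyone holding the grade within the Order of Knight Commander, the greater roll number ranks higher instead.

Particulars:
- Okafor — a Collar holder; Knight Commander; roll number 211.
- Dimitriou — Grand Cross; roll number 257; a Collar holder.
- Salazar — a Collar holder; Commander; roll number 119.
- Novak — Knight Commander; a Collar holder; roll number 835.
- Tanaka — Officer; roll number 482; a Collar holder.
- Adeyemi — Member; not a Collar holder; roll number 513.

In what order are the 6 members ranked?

Dimitriou, Novak, Okafor, Salazar, Tanaka, Adeyemi

By grade within the Order: Dimitriou (Grand Cross); then Novak and Okafor (Knight Commander); then Salazar (Commander); then Tanaka (Officer); then Adeyemi (Member).
Novak and Okafor are each a Collar holder, so the next rule applies.
Among Novak and Okafor, by roll number (higher first) (reversed rule for this group): Novak (835) before Okafor (211).
Full order: Dimitriou, Novak, Okafor, Salazar, Tanaka, Adeyemi.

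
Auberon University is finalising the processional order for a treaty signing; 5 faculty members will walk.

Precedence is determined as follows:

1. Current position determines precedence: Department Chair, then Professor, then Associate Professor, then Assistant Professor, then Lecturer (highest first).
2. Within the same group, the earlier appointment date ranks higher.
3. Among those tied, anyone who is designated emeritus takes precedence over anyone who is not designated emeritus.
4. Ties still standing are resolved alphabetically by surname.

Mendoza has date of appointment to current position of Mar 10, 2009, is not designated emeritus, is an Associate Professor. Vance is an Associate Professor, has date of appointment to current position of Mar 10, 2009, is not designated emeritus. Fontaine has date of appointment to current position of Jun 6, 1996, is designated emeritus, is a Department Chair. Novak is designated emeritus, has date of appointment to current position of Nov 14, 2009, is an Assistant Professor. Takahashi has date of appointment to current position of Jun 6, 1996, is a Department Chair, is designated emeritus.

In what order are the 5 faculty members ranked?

Fontaine, Takahashi, Mendoza, Vance, Novak

By current position: Fontaine and Takahashi (Department Chair); then Mendoza and Vance (Associate Professor); then Novak (Assistant Professor).
Fontaine and Takahashi both have date of appointment to current position Jun 6, 1996, so the next rule applies.
Fontaine and Takahashi are each designated emeritus, so the next rule applies.
Among Fontaine and Takahashi, alphabetically by surname: Fontaine before Takahashi.
Mendoza and Vance both have date of appointment to current position Mar 10, 2009, so the next rule applies.
Mendoza and Vance are each not designated emeritus, so the next rule applies.
Among Mendoza and Vance, alphabetically by surname: Mendoza before Vance.
Full order: Fontaine, Takahashi, Mendoza, Vance, Novak.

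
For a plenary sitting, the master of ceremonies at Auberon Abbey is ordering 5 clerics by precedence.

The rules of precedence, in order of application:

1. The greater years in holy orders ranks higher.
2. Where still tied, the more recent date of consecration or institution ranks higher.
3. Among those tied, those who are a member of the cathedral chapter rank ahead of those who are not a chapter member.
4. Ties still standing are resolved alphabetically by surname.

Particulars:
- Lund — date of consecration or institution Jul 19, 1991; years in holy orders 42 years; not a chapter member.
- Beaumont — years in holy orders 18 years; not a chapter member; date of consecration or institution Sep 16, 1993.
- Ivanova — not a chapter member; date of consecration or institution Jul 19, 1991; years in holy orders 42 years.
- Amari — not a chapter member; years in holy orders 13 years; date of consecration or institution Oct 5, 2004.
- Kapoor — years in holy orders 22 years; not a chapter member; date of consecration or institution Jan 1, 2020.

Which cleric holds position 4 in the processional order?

By years in holy orders (higher first): Ivanova and Lund (both 42 years); then Kapoor (22 years); then Beaumont (18 years); then Amari (13 years).
Ivanova and Lund both have date of consecration or institution Jul 19, 1991, so the next rule applies.
Ivanova and Lund are each not a chapter member, so the next rule applies.
Among Ivanova and Lund, alphabetically by surname: Ivanova before Lund.
Order: Ivanova, Lund, Kapoor, Beaumont, Amari.

Beaumont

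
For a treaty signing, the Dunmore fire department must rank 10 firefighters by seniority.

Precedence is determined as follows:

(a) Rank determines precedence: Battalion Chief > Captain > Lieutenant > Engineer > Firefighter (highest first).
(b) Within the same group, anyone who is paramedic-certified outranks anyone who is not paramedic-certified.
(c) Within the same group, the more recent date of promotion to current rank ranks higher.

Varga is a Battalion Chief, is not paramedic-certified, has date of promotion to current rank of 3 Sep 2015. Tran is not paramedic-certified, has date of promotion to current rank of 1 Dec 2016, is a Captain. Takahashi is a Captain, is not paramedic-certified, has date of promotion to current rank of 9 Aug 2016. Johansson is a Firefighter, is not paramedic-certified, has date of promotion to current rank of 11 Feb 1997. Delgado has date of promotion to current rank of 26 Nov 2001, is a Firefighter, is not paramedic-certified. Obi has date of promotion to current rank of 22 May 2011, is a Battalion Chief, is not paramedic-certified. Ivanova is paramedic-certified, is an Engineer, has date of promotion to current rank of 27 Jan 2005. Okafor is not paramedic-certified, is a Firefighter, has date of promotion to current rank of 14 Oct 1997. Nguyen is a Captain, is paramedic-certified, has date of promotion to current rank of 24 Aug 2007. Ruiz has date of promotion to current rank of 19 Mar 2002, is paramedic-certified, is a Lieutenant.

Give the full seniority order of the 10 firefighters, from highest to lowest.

Varga, Obi, Nguyen, Tran, Takahashi, Ruiz, Ivanova, Delgado, Okafor, Johansson

By rank: Varga and Obi (Battalion Chief); then Nguyen, Tran and Takahashi (Captain); then Ruiz (Lieutenant); then Ivanova (Engineer); then Delgado, Okafor and Johansson (Firefighter).
Varga and Obi are each not paramedic-certified, so the next rule applies.
Among Varga and Obi, by date of promotion to current rank (later first): Varga (3 Sep 2015) before Obi (22 May 2011).
Among Nguyen, Tran and Takahashi, paramedic-certified before not paramedic-certified: Nguyen (paramedic-certified) before Tran and Takahashi (not paramedic-certified).
Among Tran and Takahashi, by date of promotion to current rank (later first): Tran (1 Dec 2016) before Takahashi (9 Aug 2016).
Delgado, Okafor and Johansson are each not paramedic-certified, so the next rule applies.
Among Delgado, Okafor and Johansson, by date of promotion to current rank (later first): Delgado (26 Nov 2001) before Okafor (14 Oct 1997) before Johansson (11 Feb 1997).
Full order: Varga, Obi, Nguyen, Tran, Takahashi, Ruiz, Ivanova, Delgado, Okafor, Johansson.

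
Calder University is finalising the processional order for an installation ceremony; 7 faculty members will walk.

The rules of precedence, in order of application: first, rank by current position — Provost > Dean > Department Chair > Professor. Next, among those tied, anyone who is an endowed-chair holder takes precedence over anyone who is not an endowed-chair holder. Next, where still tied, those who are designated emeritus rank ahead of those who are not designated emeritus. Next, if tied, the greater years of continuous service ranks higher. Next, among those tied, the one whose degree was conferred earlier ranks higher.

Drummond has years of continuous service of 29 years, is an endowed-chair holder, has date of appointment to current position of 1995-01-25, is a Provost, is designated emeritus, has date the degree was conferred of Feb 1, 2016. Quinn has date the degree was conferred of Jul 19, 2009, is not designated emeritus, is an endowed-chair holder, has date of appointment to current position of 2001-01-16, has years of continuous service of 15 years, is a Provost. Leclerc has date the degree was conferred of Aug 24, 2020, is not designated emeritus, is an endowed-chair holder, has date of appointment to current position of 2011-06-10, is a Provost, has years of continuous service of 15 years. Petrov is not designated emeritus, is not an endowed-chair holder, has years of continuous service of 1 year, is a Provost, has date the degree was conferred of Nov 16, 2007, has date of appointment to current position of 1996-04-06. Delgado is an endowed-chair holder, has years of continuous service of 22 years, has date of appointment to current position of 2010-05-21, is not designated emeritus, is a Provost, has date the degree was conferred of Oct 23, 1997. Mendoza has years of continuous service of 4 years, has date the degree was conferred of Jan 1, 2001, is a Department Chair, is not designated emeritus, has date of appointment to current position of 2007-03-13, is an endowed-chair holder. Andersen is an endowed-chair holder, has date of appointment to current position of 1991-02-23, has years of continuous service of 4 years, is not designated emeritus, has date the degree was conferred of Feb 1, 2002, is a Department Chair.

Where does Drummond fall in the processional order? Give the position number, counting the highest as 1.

By current position: Drummond, Delgado, Quinn, Leclerc and Petrov (Provost); then Mendoza and Andersen (Department Chair).
Among Drummond, Delgado, Quinn, Leclerc and Petrov, an endowed-chair holder before not an endowed-chair holder: Drummond, Delgado, Quinn and Leclerc (an endowed-chair holder) before Petrov (not an endowed-chair holder).
Among Drummond, Delgado, Quinn and Leclerc, designated emeritus before not designated emeritus: Drummond (designated emeritus) before Delgado, Quinn and Leclerc (not designated emeritus).
Among Delgado, Quinn and Leclerc, by years of continuous service (higher first): Delgado (22 years) before Quinn and Leclerc (15 years).
Among Quinn and Leclerc, by date the degree was conferred (earlier first): Quinn (Jul 19, 2009) before Leclerc (Aug 24, 2020).
Mendoza and Andersen are each an endowed-chair holder, so the next rule applies.
Mendoza and Andersen are each not designated emeritus, so the next rule applies.
Mendoza and Andersen both have years of continuous service 4 years, so the next rule applies.
Among Mendoza and Andersen, by date the degree was conferred (earlier first): Mendoza (Jan 1, 2001) before Andersen (Feb 1, 2002).
Order: Drummond, Delgado, Quinn, Leclerc, Petrov, Mendoza, Andersen. So position 1.

1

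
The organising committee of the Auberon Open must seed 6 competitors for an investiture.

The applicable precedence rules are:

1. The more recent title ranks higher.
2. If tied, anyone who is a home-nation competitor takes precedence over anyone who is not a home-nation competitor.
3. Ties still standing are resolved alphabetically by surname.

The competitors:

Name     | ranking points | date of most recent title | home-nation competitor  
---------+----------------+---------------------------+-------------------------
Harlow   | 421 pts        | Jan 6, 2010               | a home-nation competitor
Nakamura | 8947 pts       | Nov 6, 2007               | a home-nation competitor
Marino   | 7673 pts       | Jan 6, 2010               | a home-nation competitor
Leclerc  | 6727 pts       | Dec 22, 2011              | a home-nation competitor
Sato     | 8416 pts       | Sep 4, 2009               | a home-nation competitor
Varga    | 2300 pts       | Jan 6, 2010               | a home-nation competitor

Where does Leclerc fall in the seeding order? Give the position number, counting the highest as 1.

1

By date of most recent title (later first): Leclerc (Dec 22, 2011); then Harlow, Marino and Varga (each Jan 6, 2010); then Sato (Sep 4, 2009); then Nakamura (Nov 6, 2007).
Harlow, Marino and Varga are each a home-nation competitor, so the next rule applies.
Among Harlow, Marino and Varga, alphabetically by surname: Harlow before Marino before Varga.
Order: Leclerc, Harlow, Marino, Varga, Sato, Nakamura. So position 1.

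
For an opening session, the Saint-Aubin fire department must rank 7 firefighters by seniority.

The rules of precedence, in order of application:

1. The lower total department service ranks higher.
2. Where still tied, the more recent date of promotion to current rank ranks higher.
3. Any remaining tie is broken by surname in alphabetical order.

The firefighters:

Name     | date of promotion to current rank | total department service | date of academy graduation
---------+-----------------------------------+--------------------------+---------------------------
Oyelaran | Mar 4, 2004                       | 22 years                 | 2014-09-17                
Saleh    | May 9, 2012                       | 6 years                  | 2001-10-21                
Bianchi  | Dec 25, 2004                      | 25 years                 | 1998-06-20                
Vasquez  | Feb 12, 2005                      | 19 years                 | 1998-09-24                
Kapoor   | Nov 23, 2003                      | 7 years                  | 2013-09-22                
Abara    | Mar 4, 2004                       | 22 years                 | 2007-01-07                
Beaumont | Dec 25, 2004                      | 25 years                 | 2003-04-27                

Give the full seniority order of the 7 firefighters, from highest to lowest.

By total department service (lower first): Saleh (6 years); then Kapoor (7 years); then Vasquez (19 years); then Abara and Oyelaran (both 22 years); then Beaumont and Bianchi (both 25 years).
Abara and Oyelaran both have date of promotion to current rank Mar 4, 2004, so the next rule applies.
Among Abara and Oyelaran, alphabetically by surname: Abara before Oyelaran.
Beaumont and Bianchi both have date of promotion to current rank Dec 25, 2004, so the next rule applies.
Among Beaumont and Bianchi, alphabetically by surname: Beaumont before Bianchi.
Full order: Saleh, Kapoor, Vasquez, Abara, Oyelaran, Beaumont, Bianchi.

Saleh, Kapoor, Vasquez, Abara, Oyelaran, Beaumont, Bianchi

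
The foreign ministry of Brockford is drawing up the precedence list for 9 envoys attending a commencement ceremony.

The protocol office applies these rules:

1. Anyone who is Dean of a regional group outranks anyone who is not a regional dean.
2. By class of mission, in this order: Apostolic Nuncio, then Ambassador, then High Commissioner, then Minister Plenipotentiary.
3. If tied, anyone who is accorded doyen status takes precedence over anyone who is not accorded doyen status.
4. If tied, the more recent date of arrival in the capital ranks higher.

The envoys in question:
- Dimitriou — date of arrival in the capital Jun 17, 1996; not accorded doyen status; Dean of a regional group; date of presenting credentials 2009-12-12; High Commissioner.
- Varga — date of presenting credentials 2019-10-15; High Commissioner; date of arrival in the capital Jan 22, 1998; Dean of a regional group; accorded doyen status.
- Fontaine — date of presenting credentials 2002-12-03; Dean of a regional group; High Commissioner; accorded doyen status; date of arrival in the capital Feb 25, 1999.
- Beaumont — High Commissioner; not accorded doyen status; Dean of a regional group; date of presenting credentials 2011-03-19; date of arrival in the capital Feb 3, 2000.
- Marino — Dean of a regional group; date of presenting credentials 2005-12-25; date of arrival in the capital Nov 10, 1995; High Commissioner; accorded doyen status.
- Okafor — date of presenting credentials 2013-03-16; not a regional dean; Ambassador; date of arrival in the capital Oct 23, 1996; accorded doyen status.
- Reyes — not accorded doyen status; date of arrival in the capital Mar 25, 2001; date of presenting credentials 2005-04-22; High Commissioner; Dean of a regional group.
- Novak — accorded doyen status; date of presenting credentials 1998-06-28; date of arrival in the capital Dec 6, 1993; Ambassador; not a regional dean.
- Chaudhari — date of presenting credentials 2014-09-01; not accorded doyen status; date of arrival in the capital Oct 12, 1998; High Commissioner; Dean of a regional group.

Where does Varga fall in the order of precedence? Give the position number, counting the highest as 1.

By the first rule: Fontaine, Varga, Marino, Reyes, Beaumont, Chaudhari and Dimitriou (each Dean of a regional group); then Okafor and Novak (both not a regional dean).
Fontaine, Varga, Marino, Reyes, Beaumont, Chaudhari and Dimitriou are each High Commissioner, so the next rule applies.
Among Fontaine, Varga, Marino, Reyes, Beaumont, Chaudhari and Dimitriou, accorded doyen status before not accorded doyen status: Fontaine, Varga and Marino (accorded doyen status) before Reyes, Beaumont, Chaudhari and Dimitriou (not accorded doyen status).
Among Fontaine, Varga and Marino, by date of arrival in the capital (later first): Fontaine (Feb 25, 1999) before Varga (Jan 22, 1998) before Marino (Nov 10, 1995).
Among Reyes, Beaumont, Chaudhari and Dimitriou, by date of arrival in the capital (later first): Reyes (Mar 25, 2001) before Beaumont (Feb 3, 2000) before Chaudhari (Oct 12, 1998) before Dimitriou (Jun 17, 1996).
Okafor and Novak are each Ambassador, so the next rule applies.
Okafor and Novak are each accorded doyen status, so the next rule applies.
Among Okafor and Novak, by date of arrival in the capital (later first): Okafor (Oct 23, 1996) before Novak (Dec 6, 1993).
Order: Fontaine, Varga, Marino, Reyes, Beaumont, Chaudhari, Dimitriou, Okafor, Novak. So position 2.

2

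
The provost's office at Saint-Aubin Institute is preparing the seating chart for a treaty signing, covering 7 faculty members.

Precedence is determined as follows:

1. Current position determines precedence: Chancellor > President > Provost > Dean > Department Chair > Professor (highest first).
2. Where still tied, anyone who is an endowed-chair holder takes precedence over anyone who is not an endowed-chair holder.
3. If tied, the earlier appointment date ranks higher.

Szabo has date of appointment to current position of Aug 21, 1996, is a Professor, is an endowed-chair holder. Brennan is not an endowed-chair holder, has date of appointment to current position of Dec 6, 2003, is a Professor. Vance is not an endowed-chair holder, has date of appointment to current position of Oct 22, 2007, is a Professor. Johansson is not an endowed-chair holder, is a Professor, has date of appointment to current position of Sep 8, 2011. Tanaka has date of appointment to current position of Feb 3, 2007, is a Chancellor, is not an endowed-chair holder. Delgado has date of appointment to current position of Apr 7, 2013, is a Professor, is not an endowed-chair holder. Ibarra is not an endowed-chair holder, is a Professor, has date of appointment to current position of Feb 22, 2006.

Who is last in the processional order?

Delgado

By current position: Tanaka (Chancellor); then Szabo, Brennan, Ibarra, Vance, Johansson and Delgado (Professor).
Among Szabo, Brennan, Ibarra, Vance, Johansson and Delgado, an endowed-chair holder before not an endowed-chair holder: Szabo (an endowed-chair holder) before Brennan, Ibarra, Vance, Johansson and Delgado (not an endowed-chair holder).
Among Brennan, Ibarra, Vance, Johansson and Delgado, by date of appointment to current position (earlier first): Brennan (Dec 6, 2003) before Ibarra (Feb 22, 2006) before Vance (Oct 22, 2007) before Johansson (Sep 8, 2011) before Delgado (Apr 7, 2013).
Order: Tanaka, Szabo, Brennan, Ibarra, Vance, Johansson, Delgado.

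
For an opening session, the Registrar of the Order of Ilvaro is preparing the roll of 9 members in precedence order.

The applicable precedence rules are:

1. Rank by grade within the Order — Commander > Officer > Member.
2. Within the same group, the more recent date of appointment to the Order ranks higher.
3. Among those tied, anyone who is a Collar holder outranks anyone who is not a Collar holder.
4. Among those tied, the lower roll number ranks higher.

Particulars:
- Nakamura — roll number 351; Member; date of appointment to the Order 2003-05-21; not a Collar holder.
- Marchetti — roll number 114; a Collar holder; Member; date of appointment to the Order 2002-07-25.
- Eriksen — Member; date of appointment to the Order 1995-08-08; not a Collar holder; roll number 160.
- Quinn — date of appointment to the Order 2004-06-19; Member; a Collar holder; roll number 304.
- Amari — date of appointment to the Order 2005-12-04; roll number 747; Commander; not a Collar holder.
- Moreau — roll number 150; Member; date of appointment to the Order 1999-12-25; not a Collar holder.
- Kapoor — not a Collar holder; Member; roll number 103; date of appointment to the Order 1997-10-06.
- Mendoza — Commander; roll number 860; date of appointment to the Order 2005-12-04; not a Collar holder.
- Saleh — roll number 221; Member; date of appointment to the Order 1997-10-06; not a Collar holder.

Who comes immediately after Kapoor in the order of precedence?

By grade within the Order: Amari and Mendoza (Commander); then Quinn, Nakamura, Marchetti, Moreau, Kapoor, Saleh and Eriksen (Member).
Amari and Mendoza both have date of appointment to the Order 2005-12-04, so the next rule applies.
Amari and Mendoza are each not a Collar holder, so the next rule applies.
Among Amari and Mendoza, by roll number (lower first): Amari (747) before Mendoza (860).
Among Quinn, Nakamura, Marchetti, Moreau, Kapoor, Saleh and Eriksen, by date of appointment to the Order (later first): Quinn (2004-06-19) before Nakamura (2003-05-21) before Marchetti (2002-07-25) before Moreau (1999-12-25) before Kapoor and Saleh (1997-10-06) before Eriksen (1995-08-08).
Kapoor and Saleh are each not a Collar holder, so the next rule applies.
Among Kapoor and Saleh, by roll number (lower first): Kapoor (103) before Saleh (221).
Order: Amari, Mendoza, Quinn, Nakamura, Marchetti, Moreau, Kapoor, Saleh, Eriksen.

Saleh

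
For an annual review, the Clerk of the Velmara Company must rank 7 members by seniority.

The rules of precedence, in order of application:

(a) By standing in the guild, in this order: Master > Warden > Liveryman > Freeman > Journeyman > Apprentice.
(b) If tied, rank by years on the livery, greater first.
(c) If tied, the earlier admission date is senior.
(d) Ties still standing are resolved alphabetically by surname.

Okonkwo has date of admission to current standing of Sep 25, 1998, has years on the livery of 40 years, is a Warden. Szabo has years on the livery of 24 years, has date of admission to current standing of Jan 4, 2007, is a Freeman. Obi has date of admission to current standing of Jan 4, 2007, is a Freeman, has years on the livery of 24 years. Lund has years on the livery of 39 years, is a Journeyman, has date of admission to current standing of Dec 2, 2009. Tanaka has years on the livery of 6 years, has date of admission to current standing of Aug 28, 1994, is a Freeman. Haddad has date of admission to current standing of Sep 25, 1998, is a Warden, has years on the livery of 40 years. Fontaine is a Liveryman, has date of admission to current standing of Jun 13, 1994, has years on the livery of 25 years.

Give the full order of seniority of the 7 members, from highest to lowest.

By standing in the guild: Haddad and Okonkwo (Warden); then Fontaine (Liveryman); then Obi, Szabo and Tanaka (Freeman); then Lund (Journeyman).
Haddad and Okonkwo both have years on the livery 40 years, so the next rule applies.
Haddad and Okonkwo both have date of admission to current standing Sep 25, 1998, so the next rule applies.
Among Haddad and Okonkwo, alphabetically by surname: Haddad before Okonkwo.
Among Obi, Szabo and Tanaka, by years on the livery (higher first): Obi and Szabo (24 years) before Tanaka (6 years).
Obi and Szabo both have date of admission to current standing Jan 4, 2007, so the next rule applies.
Among Obi and Szabo, alphabetically by surname: Obi before Szabo.
Full order: Haddad, Okonkwo, Fontaine, Obi, Szabo, Tanaka, Lund.

Haddad, Okonkwo, Fontaine, Obi, Szabo, Tanaka, Lund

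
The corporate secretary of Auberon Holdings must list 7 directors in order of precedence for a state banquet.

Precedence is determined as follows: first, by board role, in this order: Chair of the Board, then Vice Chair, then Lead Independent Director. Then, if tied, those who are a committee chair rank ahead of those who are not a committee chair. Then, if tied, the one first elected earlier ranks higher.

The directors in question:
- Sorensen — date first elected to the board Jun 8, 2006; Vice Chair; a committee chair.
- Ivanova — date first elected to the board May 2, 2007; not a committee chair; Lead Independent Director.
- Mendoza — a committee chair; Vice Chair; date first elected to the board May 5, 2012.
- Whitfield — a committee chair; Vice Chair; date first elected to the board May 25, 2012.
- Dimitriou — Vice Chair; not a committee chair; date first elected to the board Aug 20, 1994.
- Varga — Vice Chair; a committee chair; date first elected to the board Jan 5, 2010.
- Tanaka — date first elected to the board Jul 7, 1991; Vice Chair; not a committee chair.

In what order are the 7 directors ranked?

By board role: Sorensen, Varga, Mendoza, Whitfield, Tanaka and Dimitriou (Vice Chair); then Ivanova (Lead Independent Director).
Among Sorensen, Varga, Mendoza, Whitfield, Tanaka and Dimitriou, a committee chair before not a committee chair: Sorensen, Varga, Mendoza and Whitfield (a committee chair) before Tanaka and Dimitriou (not a committee chair).
Among Sorensen, Varga, Mendoza and Whitfield, by date first elected to the board (earlier first): Sorensen (Jun 8, 2006) before Varga (Jan 5, 2010) before Mendoza (May 5, 2012) before Whitfield (May 25, 2012).
Among Tanaka and Dimitriou, by date first elected to the board (earlier first): Tanaka (Jul 7, 1991) before Dimitriou (Aug 20, 1994).
Full order: Sorensen, Varga, Mendoza, Whitfield, Tanaka, Dimitriou, Ivanova.

Sorensen, Varga, Mendoza, Whitfield, Tanaka, Dimitriou, Ivanova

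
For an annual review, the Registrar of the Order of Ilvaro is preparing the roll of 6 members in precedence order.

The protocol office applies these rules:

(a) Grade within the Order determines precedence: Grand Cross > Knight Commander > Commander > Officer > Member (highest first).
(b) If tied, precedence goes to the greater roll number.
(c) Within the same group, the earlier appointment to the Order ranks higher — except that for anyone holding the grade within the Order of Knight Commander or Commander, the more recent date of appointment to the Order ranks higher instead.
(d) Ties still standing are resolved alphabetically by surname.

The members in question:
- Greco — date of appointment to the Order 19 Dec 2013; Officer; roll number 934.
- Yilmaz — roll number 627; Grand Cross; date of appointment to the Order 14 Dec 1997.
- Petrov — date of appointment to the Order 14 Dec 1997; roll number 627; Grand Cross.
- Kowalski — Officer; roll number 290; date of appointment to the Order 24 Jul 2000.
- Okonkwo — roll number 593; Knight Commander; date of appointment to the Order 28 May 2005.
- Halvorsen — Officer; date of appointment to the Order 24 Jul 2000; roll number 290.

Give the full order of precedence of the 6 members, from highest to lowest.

By grade within the Order: Petrov and Yilmaz (Grand Cross); then Okonkwo (Knight Commander); then Greco, Halvorsen and Kowalski (Officer).
Petrov and Yilmaz both have roll number 627, so the next rule applies.
Petrov and Yilmaz both have date of appointment to the Order 14 Dec 1997, so the next rule applies.
Among Petrov and Yilmaz, alphabetically by surname: Petrov before Yilmaz.
Among Greco, Halvorsen and Kowalski, by roll number (higher first): Greco (934) before Halvorsen and Kowalski (290).
Halvorsen and Kowalski both have date of appointment to the Order 24 Jul 2000, so the next rule applies.
Among Halvorsen and Kowalski, alphabetically by surname: Halvorsen before Kowalski.
Full order: Petrov, Yilmaz, Okonkwo, Greco, Halvorsen, Kowalski.

Petrov, Yilmaz, Okonkwo, Greco, Halvorsen, Kowalski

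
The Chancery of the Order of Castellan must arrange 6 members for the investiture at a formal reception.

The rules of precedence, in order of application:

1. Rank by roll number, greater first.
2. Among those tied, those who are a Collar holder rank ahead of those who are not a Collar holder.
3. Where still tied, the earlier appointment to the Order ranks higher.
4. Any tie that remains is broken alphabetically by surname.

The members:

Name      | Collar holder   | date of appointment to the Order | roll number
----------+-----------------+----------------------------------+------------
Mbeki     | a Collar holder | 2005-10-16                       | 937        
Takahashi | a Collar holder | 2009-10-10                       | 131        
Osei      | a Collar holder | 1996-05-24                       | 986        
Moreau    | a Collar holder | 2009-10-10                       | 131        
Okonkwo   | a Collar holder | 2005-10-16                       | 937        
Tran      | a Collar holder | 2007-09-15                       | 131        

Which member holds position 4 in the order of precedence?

By roll number (higher first): Osei (986); then Mbeki and Okonkwo (both 937); then Tran, Moreau and Takahashi (each 131).
Mbeki and Okonkwo are each a Collar holder, so the next rule applies.
Mbeki and Okonkwo both have date of appointment to the Order 2005-10-16, so the next rule applies.
Among Mbeki and Okonkwo, alphabetically by surname: Mbeki before Okonkwo.
Tran, Moreau and Takahashi are each a Collar holder, so the next rule applies.
Among Tran, Moreau and Takahashi, by date of appointment to the Order (earlier first): Tran (2007-09-15) before Moreau and Takahashi (2009-10-10).
Among Moreau and Takahashi, alphabetically by surname: Moreau before Takahashi.
Order: Osei, Mbeki, Okonkwo, Tran, Moreau, Takahashi.

Tran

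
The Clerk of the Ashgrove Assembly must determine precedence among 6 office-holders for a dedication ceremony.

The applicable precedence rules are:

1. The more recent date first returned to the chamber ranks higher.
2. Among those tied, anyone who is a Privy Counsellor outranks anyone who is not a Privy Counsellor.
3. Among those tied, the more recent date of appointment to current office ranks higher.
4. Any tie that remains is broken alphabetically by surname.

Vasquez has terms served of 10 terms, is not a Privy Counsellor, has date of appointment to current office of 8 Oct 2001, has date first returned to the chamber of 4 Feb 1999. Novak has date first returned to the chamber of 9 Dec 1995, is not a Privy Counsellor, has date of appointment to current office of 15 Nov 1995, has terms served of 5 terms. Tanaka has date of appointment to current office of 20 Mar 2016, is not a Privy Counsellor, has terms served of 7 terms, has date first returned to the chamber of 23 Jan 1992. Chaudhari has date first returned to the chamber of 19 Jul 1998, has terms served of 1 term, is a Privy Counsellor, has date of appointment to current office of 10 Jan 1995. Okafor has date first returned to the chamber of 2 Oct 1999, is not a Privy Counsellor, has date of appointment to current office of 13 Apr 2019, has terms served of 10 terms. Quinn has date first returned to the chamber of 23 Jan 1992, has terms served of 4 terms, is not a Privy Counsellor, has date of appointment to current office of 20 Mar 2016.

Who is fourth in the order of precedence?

By date first returned to the chamber (later first): Okafor (2 Oct 1999); then Vasquez (4 Feb 1999); then Chaudhari (19 Jul 1998); then Novak (9 Dec 1995); then Quinn and Tanaka (both 23 Jan 1992).
Quinn and Tanaka are each not a Privy Counsellor, so the next rule applies.
Quinn and Tanaka both have date of appointment to current office 20 Mar 2016, so the next rule applies.
Among Quinn and Tanaka, alphabetically by surname: Quinn before Tanaka.
Order: Okafor, Vasquez, Chaudhari, Novak, Quinn, Tanaka.

Novak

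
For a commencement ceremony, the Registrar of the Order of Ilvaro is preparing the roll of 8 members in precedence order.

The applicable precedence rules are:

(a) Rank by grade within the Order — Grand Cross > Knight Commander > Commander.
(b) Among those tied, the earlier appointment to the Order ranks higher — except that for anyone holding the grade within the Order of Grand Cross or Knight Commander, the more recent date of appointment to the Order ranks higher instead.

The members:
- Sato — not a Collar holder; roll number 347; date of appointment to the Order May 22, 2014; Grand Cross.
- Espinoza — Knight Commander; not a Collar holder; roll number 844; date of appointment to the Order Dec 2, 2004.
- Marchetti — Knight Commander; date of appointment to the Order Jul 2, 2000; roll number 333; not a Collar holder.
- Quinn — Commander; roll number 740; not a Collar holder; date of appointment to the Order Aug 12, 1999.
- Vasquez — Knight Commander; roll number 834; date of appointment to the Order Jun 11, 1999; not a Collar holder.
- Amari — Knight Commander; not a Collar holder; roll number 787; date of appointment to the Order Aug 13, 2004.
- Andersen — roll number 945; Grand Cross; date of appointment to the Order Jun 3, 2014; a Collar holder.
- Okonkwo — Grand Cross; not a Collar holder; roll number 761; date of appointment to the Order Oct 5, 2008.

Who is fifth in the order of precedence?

By grade within the Order: Andersen, Sato and Okonkwo (Grand Cross); then Espinoza, Amari, Marchetti and Vasquez (Knight Commander); then Quinn (Commander).
Among Andersen, Sato and Okonkwo, by date of appointment to the Order (later first) (reversed rule for this group): Andersen (Jun 3, 2014) before Sato (May 22, 2014) before Okonkwo (Oct 5, 2008).
Among Espinoza, Amari, Marchetti and Vasquez, by date of appointment to the Order (later first) (reversed rule for this group): Espinoza (Dec 2, 2004) before Amari (Aug 13, 2004) before Marchetti (Jul 2, 2000) before Vasquez (Jun 11, 1999).
Order: Andersen, Sato, Okonkwo, Espinoza, Amari, Marchetti, Vasquez, Quinn.

Amari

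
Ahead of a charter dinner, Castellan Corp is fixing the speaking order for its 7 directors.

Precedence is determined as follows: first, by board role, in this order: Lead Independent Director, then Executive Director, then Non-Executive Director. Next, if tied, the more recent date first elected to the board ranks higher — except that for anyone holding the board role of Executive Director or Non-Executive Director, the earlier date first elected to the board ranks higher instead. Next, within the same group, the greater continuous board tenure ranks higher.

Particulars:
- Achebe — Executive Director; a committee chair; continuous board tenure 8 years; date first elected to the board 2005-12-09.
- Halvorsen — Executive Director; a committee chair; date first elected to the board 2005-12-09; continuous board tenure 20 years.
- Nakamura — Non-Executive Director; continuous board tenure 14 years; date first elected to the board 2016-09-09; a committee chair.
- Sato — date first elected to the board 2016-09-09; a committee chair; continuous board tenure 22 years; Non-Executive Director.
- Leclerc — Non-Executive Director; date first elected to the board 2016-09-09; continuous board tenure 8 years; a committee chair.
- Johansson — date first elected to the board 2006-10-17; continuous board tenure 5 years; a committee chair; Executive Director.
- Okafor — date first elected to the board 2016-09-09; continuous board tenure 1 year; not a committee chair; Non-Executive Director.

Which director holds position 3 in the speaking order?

Johansson

By board role: Halvorsen, Achebe and Johansson (Executive Director); then Sato, Nakamura, Leclerc and Okafor (Non-Executive Director).
Among Halvorsen, Achebe and Johansson, by date first elected to the board (earlier first) (reversed rule for this group): Halvorsen and Achebe (2005-12-09) before Johansson (2006-10-17).
Among Halvorsen and Achebe, by continuous board tenure (higher first): Halvorsen (20 years) before Achebe (8 years).
Sato, Nakamura, Leclerc and Okafor all have date first elected to the board 2016-09-09, so the next rule applies.
Among Sato, Nakamura, Leclerc and Okafor, by continuous board tenure (higher first): Sato (22 years) before Nakamura (14 years) before Leclerc (8 years) before Okafor (1 year).
Order: Halvorsen, Achebe, Johansson, Sato, Nakamura, Leclerc, Okafor.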